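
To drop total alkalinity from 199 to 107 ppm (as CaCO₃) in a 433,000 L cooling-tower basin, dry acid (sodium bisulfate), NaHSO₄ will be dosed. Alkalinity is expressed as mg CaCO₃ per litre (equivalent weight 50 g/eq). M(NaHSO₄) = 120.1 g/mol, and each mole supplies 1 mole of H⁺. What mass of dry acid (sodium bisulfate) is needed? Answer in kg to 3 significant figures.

95.7 kg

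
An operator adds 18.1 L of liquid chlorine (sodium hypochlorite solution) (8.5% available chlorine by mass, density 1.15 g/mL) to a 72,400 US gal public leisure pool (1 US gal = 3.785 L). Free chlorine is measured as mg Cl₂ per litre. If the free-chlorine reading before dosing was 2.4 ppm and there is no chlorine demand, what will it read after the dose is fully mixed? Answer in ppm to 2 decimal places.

Volume: 72,400 US gal × 3.785 L/gal = 274,034 L.
Mass of solution: 18.1 L × 1000 mL/L × 1.15 g/mL = 20,820 g.
Available chlorine delivered: 20,820 g × 0.085 = 1769 g as Cl₂.
Concentration rise: 1769 g / 274,034 L = 6.456 mg/L = 6.46 ppm.
Final FC: 2.4 + 6.46 = 8.86 ppm.

8.86 ppm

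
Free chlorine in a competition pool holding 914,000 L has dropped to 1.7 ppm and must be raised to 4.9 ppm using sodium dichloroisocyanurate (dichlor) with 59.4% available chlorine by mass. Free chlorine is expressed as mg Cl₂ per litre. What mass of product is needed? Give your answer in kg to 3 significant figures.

Chlorine deficit: 4.9 − 1.7 = 3.2 ppm = 3.2 mg/L as Cl₂.
Cl₂ equivalent needed: 3.2 mg/L × 914,000 L = 2,925,000 mg = 2925 g.
Product at 59.4% available chlorine: 2925 / 0.594 = 4924 g.

4.92 kg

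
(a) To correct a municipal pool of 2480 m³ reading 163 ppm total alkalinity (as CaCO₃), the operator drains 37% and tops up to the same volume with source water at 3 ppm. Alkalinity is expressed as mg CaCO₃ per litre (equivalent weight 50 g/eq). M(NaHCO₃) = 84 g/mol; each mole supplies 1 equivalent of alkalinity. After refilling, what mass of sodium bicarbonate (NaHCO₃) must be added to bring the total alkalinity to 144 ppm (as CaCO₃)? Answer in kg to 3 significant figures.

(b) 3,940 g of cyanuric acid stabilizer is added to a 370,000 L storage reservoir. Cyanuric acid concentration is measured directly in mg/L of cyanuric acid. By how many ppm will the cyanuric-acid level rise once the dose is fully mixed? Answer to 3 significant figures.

(a) 167 kg; (b) 10.6 ppm

(a) Volume: 2480 m³ = 2,480,000 L.
(a) After draining 37% and refilling: 163 × 0.63 + 3 × 0.37 = 103.8 ppm.
(a) Deficit to target: 144 − 103.8 = 40.2 mg/L.
(a) As CaCO₃: 40.2 mg/L × 2,480,000 L = 99,700 g; ÷ 50 g/eq ÷ 1 = 1994 mol NaHCO₃.
(a) Mass: 1994 × 84 = 167,500 g.

(b) Rise: 3,940 g / 370,000 L × 1000 = 10.65 mg/L.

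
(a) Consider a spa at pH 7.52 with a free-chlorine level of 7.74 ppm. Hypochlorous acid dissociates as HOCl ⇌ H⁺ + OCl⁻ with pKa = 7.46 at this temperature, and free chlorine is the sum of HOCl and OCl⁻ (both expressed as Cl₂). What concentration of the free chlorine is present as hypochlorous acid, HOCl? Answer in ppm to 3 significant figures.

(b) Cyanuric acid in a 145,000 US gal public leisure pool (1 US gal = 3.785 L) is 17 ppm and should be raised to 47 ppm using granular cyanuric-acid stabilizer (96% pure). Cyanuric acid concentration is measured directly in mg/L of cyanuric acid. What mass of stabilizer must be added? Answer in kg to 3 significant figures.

(a) 3.60 ppm; (b) 17.2 kg

(a) [OCl⁻]/[HOCl] = 10^(pH − pKa) = 10^(7.52 − 7.46) = 10^0.06 = 1.148.
(a) Fraction as HOCl = 1 / (1 + 1.148) = 0.4655.
(a) HOCl = 0.4655 × 7.74 ppm = 3.603 ppm.

(b) Volume: 145,000 US gal × 3.785 L/gal = 548,825 L.
(b) CYA to add: (47 − 17) = 30 mg/L × 548,825 L = 16,460 g cyanuric acid.
(b) At 96% purity: 16,460 / 0.96 = 17,150 g product.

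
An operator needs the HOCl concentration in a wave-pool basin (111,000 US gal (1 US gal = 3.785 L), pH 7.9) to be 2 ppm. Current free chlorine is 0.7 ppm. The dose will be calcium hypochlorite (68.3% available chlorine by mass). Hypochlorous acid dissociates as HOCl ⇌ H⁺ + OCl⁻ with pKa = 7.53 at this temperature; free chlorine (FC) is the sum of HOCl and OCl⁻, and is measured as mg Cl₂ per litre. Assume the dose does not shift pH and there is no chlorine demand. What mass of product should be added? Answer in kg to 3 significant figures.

Volume: 111,000 US gal × 3.785 L/gal = 420,135 L.
[OCl⁻]/[HOCl] = 10^(pH − pKa) = 10^(7.9 − 7.53) = 2.344; fraction as HOCl = 1/(1 + 2.344) = 0.299.
Free chlorine required for 2 ppm HOCl: 2 / 0.299 = 6.688 ppm.
FC to add: 6.688 − 0.7 = 5.988 mg/L as Cl₂.
Cl₂ equivalent: 5.988 mg/L × 420,135 L = 2516 g.
Product at 68.3% available Cl: 2516 / 0.683 = 3684 g.

3.68 kg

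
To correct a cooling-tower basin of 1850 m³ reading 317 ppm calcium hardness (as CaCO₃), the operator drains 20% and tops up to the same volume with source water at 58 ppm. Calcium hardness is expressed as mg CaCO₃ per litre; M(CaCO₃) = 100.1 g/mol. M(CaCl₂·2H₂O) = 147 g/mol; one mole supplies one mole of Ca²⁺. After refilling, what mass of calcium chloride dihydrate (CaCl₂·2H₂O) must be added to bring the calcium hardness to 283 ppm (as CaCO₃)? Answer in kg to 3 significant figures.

Volume: 1850 m³ = 1,850,000 L.
After draining 20% and refilling: 317 × 0.80 + 58 × 0.20 = 265.2 ppm.
Deficit to target: 283 − 265.2 = 17.8 mg/L.
As CaCO₃: 17.8 mg/L × 1,850,000 L = 32,930 g; ÷ 100.1 = 329 mol Ca²⁺.
Mass: 329 × 147 = 48,360 g.

48.4 kg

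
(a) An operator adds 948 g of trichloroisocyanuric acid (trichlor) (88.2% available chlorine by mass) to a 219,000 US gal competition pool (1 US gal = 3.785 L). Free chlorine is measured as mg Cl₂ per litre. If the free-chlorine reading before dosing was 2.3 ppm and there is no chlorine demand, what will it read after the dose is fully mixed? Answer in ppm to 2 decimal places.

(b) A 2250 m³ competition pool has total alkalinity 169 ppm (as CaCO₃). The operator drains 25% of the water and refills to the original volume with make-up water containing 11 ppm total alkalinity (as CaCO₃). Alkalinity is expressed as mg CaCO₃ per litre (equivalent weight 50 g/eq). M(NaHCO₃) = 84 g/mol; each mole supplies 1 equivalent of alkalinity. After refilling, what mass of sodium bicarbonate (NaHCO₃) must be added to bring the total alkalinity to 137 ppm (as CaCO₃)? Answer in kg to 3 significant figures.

(a) Volume: 219,000 US gal × 3.785 L/gal = 828,915 L.
(a) Available chlorine delivered: 948 g × 0.882 = 836.1 g as Cl₂.
(a) Concentration rise: 836.1 g / 828,915 L = 1.009 mg/L = 1.01 ppm.
(a) Final FC: 2.3 + 1.01 = 3.31 ppm.

(b) Volume: 2250 m³ = 2,250,000 L.
(b) After draining 25% and refilling: 169 × 0.75 + 11 × 0.25 = 129.5 ppm.
(b) Deficit to target: 137 − 129.5 = 7.5 mg/L.
(b) As CaCO₃: 7.5 mg/L × 2,250,000 L = 16,880 g; ÷ 50 g/eq ÷ 1 = 337.5 mol NaHCO₃.
(b) Mass: 337.5 × 84 = 28,350 g.

(a) 3.31 ppm; (b) 28.4 kg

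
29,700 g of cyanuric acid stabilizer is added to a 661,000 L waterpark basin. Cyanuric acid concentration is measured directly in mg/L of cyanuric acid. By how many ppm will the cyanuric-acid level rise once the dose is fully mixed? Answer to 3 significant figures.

44.9 ppm

Rise: 29,700 g / 661,000 L × 1000 = 44.93 mg/L.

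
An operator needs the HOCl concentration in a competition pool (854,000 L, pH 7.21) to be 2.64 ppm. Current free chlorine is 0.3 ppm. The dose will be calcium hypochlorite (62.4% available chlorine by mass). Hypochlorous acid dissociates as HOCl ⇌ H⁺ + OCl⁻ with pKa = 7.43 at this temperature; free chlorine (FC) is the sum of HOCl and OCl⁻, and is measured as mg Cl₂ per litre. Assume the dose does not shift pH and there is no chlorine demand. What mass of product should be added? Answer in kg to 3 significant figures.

5.38 kg

[OCl⁻]/[HOCl] = 10^(pH − pKa) = 10^(7.21 − 7.43) = 0.6026; fraction as HOCl = 1/(1 + 0.6026) = 0.624.
Free chlorine required for 2.64 ppm HOCl: 2.64 / 0.624 = 4.231 ppm.
FC to add: 4.231 − 0.3 = 3.931 mg/L as Cl₂.
Cl₂ equivalent: 3.931 mg/L × 854,000 L = 3357 g.
Product at 62.4% available Cl: 3357 / 0.624 = 5380 g.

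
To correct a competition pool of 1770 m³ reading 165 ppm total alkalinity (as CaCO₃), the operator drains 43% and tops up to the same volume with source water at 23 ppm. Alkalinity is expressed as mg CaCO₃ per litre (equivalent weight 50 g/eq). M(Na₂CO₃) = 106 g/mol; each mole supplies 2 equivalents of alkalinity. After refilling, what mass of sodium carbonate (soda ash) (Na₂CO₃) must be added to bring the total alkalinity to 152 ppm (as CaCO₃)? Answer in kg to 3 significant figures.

90.2 kg

Volume: 1770 m³ = 1,770,000 L.
After draining 43% and refilling: 165 × 0.57 + 23 × 0.43 = 103.94 ppm.
Deficit to target: 152 − 103.94 = 48.06 mg/L.
As CaCO₃: 48.06 mg/L × 1,770,000 L = 85,070 g; ÷ 50 g/eq ÷ 2 = 850.7 mol Na₂CO₃.
Mass: 850.7 × 106 = 90,170 g.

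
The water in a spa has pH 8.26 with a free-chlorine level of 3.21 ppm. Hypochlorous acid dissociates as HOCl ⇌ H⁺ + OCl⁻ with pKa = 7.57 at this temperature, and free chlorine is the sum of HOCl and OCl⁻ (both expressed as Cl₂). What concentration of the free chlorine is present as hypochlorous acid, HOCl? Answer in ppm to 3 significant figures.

[OCl⁻]/[HOCl] = 10^(pH − pKa) = 10^(8.26 − 7.57) = 10^0.69 = 4.898.
Fraction as HOCl = 1 / (1 + 4.898) = 0.1696.
HOCl = 0.1696 × 3.21 ppm = 0.5443 ppm.

0.544 ppm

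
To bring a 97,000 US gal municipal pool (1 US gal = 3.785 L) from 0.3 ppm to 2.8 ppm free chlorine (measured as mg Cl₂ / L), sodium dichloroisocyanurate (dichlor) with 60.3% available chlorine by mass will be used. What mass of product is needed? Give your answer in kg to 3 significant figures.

1.52 kg

Volume: 97,000 US gal × 3.785 L/gal = 367,145 L.
Chlorine deficit: 2.8 − 0.3 = 2.5 ppm = 2.5 mg/L as Cl₂.
Cl₂ equivalent needed: 2.5 mg/L × 367,145 L = 917,900 mg = 917.9 g.
Product at 60.3% available chlorine: 917.9 / 0.603 = 1522 g.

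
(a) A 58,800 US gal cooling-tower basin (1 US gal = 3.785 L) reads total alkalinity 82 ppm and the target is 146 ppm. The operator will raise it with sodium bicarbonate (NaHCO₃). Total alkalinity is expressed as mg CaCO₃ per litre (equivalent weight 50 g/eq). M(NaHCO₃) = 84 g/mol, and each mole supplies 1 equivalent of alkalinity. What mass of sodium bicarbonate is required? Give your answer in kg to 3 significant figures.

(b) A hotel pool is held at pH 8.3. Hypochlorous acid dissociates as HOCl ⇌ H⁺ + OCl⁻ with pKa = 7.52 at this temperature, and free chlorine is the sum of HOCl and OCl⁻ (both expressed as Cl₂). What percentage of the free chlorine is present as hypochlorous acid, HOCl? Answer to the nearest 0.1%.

(a) 23.9 kg; (b) 14.2%

(a) Volume: 58,800 US gal × 3.785 L/gal = 222,558 L.
(a) Alkalinity to add: (146 − 82) = 64 mg/L as CaCO₃ × 222,558 L = 14,240 g as CaCO₃.
(a) Equivalents: 14,240 g ÷ 50 g/eq = 284.9 eq.
(a) NaHCO₃ supplies 1 eq per mole → 284.9 mol.
(a) Mass: 284.9 mol × 84 g/mol = 23,930 g.

(b) [OCl⁻]/[HOCl] = 10^(pH − pKa) = 10^(8.3 − 7.52) = 10^0.78 = 6.026.
(b) Fraction as HOCl = 1 / (1 + 6.026) = 0.1423.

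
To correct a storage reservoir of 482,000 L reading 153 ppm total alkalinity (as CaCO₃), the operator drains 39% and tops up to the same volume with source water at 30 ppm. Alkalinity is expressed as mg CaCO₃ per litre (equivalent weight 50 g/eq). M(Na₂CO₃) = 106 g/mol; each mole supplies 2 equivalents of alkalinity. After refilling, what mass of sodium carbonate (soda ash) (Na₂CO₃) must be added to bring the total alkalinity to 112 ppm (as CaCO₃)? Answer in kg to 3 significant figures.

After draining 39% and refilling: 153 × 0.61 + 30 × 0.39 = 105.03 ppm.
Deficit to target: 112 − 105.03 = 6.97 mg/L.
As CaCO₃: 6.97 mg/L × 482,000 L = 3360 g; ÷ 50 g/eq ÷ 2 = 33.6 mol Na₂CO₃.
Mass: 33.6 × 106 = 3561 g.

3.56 kg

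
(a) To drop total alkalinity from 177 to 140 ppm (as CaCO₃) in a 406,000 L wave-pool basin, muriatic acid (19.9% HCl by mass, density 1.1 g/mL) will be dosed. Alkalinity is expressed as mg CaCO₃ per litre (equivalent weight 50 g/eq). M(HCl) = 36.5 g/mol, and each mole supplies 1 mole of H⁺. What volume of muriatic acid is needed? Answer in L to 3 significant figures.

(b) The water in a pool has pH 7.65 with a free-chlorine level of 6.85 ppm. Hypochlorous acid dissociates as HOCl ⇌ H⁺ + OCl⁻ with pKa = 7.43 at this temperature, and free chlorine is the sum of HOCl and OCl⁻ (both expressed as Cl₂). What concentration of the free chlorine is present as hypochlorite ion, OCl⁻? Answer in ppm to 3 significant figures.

(a) Alkalinity to neutralize: (177 − 140) = 37 mg/L as CaCO₃ × 406,000 L = 15,020 g as CaCO₃.
(a) Equivalents of H⁺ required: 15,020 ÷ 50 g/eq = 300.4 eq = 300.4 mol HCl.
(a) Mass of HCl: 300.4 × 36.5 = 10,970 g.
(a) Mass of 19.9% solution: 10,970 / 0.199 = 55,110 g.
(a) Volume: 55,110 g ÷ 1.1 g/mL = 50,100 mL.

(b) [OCl⁻]/[HOCl] = 10^(pH − pKa) = 10^(7.65 − 7.43) = 10^0.22 = 1.66.
(b) Fraction as HOCl = 1 / (1 + 1.66) = 0.376.
(b) OCl⁻ = (1 − 0.376) × 6.85 ppm = 4.274 ppm.

(a) 50.1 L; (b) 4.27 ppm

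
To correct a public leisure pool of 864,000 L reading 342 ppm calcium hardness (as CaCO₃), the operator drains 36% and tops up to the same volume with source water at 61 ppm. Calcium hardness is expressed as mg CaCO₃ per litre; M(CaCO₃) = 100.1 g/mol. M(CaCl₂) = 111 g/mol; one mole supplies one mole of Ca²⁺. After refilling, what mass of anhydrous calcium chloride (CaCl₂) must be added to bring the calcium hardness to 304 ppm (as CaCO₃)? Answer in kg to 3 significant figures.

60.5 kg

After draining 36% and refilling: 342 × 0.64 + 61 × 0.36 = 240.84 ppm.
Deficit to target: 304 − 240.84 = 63.16 mg/L.
As CaCO₃: 63.16 mg/L × 864,000 L = 54,570 g; ÷ 100.1 = 545.2 mol Ca²⁺.
Mass: 545.2 × 111 = 60,510 g.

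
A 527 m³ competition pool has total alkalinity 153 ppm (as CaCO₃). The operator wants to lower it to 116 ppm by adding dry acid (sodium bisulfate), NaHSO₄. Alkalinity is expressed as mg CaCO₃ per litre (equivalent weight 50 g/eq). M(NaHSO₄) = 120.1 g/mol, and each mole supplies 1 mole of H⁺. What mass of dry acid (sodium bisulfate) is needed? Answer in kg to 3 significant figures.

46.8 kg

Volume: 527 m³ = 527,000 L.
Alkalinity to neutralize: (153 − 116) = 37 mg/L as CaCO₃ × 527,000 L = 19,500 g as CaCO₃.
Equivalents of H⁺ required: 19,500 ÷ 50 g/eq = 390 eq = 390 mol NaHSO₄.
Mass of NaHSO₄: 390 × 120.1 = 46,840 g.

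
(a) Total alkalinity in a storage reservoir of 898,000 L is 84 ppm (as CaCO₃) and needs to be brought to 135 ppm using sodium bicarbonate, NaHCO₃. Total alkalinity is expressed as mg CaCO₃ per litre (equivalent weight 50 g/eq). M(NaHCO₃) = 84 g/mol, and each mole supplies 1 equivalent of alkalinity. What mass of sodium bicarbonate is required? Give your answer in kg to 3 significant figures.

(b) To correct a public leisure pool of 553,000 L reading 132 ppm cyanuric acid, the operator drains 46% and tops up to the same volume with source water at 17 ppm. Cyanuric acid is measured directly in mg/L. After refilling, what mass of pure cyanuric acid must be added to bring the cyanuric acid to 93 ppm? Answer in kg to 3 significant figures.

(a) Alkalinity to add: (135 − 84) = 51 mg/L as CaCO₃ × 898,000 L = 45,800 g as CaCO₃.
(a) Equivalents: 45,800 g ÷ 50 g/eq = 916 eq.
(a) NaHCO₃ supplies 1 eq per mole → 916 mol.
(a) Mass: 916 mol × 84 g/mol = 76,940 g.

(b) After draining 46% and refilling: 132 × 0.54 + 17 × 0.46 = 79.1 ppm.
(b) Deficit to target: 93 − 79.1 = 13.9 mg/L.
(b) Mass: 13.9 mg/L × 553,000 L = 7687 g cyanuric acid.

(a) 76.9 kg; (b) 7.69 kg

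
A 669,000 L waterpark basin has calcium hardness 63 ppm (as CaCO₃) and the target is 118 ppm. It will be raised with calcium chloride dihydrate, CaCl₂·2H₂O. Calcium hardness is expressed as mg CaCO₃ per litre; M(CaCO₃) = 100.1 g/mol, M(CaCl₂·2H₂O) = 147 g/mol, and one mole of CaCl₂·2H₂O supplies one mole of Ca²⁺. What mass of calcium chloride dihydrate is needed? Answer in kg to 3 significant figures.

54.0 kg

Hardness to add: (118 − 63) = 55 mg/L as CaCO₃ × 669,000 L = 36,800 g as CaCO₃.
Moles of Ca²⁺ (1 mol Ca²⁺ ≡ 1 mol CaCO₃): 36,800 / 100.1 g/mol = 367.6 mol.
Mass of CaCl₂·2H₂O: 367.6 × 147 = 54,030 g.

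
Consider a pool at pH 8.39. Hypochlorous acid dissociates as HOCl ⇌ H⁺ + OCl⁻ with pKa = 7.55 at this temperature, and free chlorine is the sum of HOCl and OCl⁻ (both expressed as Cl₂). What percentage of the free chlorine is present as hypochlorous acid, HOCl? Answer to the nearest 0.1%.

12.6%

[OCl⁻]/[HOCl] = 10^(pH − pKa) = 10^(8.39 − 7.55) = 10^0.84 = 6.918.
Fraction as HOCl = 1 / (1 + 6.918) = 0.1263.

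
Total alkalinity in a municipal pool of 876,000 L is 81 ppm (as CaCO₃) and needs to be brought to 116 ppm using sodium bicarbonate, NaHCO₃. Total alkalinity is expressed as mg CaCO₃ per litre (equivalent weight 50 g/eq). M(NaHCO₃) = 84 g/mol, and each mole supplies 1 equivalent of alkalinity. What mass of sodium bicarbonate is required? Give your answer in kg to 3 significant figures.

51.5 kg

Alkalinity to add: (116 − 81) = 35 mg/L as CaCO₃ × 876,000 L = 30,660 g as CaCO₃.
Equivalents: 30,660 g ÷ 50 g/eq = 613.2 eq.
NaHCO₃ supplies 1 eq per mole → 613.2 mol.
Mass: 613.2 mol × 84 g/mol = 51,510 g.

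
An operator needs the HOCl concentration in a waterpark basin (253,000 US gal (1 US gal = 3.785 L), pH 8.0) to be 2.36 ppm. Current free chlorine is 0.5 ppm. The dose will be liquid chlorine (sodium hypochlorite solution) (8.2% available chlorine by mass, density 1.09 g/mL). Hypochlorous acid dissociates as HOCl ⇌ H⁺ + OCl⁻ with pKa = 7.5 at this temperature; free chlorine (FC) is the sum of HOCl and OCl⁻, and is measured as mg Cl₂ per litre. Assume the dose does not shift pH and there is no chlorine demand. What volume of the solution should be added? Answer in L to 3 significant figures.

Volume: 253,000 US gal × 3.785 L/gal = 957,605 L.
[OCl⁻]/[HOCl] = 10^(pH − pKa) = 10^(8.0 − 7.5) = 3.162; fraction as HOCl = 1/(1 + 3.162) = 0.2403.
Free chlorine required for 2.36 ppm HOCl: 2.36 / 0.2403 = 9.823 ppm.
FC to add: 9.823 − 0.5 = 9.323 mg/L as Cl₂.
Cl₂ equivalent: 9.323 mg/L × 957,605 L = 8928 g.
Product at 8.2% available Cl: 8928 / 0.082 = 108,900 g.
Volume: 108,900 g ÷ 1.09 g/mL = 99,890 mL.

99.9 L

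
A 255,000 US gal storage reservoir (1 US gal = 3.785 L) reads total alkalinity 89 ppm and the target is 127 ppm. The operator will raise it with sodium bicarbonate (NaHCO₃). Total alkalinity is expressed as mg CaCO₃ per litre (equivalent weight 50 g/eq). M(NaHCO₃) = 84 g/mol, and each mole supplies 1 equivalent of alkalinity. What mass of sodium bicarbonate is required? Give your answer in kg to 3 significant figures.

61.6 kg

Volume: 255,000 US gal × 3.785 L/gal = 965,175 L.
Alkalinity to add: (127 − 89) = 38 mg/L as CaCO₃ × 965,175 L = 36,680 g as CaCO₃.
Equivalents: 36,680 g ÷ 50 g/eq = 733.5 eq.
NaHCO₃ supplies 1 eq per mole → 733.5 mol.
Mass: 733.5 mol × 84 g/mol = 61,620 g.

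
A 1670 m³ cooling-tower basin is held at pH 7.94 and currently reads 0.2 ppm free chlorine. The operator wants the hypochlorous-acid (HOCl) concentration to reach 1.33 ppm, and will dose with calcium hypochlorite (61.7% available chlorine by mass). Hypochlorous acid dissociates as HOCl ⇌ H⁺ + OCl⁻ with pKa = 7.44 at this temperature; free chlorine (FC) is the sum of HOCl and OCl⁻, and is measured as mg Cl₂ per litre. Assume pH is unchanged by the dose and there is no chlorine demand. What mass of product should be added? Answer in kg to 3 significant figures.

14.4 kg

Volume: 1670 m³ = 1,670,000 L.
[OCl⁻]/[HOCl] = 10^(pH − pKa) = 10^(7.94 − 7.44) = 3.162; fraction as HOCl = 1/(1 + 3.162) = 0.2403.
Free chlorine required for 1.33 ppm HOCl: 1.33 / 0.2403 = 5.536 ppm.
FC to add: 5.536 − 0.2 = 5.336 mg/L as Cl₂.
Cl₂ equivalent: 5.336 mg/L × 1,670,000 L = 8911 g.
Product at 61.7% available Cl: 8911 / 0.617 = 14,440 g.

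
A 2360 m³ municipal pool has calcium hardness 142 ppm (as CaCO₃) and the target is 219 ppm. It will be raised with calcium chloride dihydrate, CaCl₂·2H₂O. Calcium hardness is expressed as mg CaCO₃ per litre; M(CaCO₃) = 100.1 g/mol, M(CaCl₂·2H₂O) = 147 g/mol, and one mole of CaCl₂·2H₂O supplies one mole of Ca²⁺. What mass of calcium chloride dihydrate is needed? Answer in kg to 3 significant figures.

267 kg

Volume: 2360 m³ = 2,360,000 L.
Hardness to add: (219 − 142) = 77 mg/L as CaCO₃ × 2,360,000 L = 181,700 g as CaCO₃.
Moles of Ca²⁺ (1 mol Ca²⁺ ≡ 1 mol CaCO₃): 181,700 / 100.1 g/mol = 1815 mol.
Mass of CaCl₂·2H₂O: 1815 × 147 = 266,900 g.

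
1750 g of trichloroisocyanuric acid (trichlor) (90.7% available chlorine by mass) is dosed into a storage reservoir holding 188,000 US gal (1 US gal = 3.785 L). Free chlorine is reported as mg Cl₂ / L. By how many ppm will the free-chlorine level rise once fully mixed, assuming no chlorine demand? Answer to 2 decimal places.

2.23 ppm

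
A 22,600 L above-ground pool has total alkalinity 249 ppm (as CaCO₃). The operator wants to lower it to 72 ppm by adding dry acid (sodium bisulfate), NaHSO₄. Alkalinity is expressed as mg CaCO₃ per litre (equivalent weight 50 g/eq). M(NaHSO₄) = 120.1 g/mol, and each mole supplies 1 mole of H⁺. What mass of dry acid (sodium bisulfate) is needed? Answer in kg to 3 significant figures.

Alkalinity to neutralize: (249 − 72) = 177 mg/L as CaCO₃ × 22,600 L = 4000 g as CaCO₃.
Equivalents of H⁺ required: 4000 ÷ 50 g/eq = 80 eq = 80 mol NaHSO₄.
Mass of NaHSO₄: 80 × 120.1 = 9608 g.

9.61 kg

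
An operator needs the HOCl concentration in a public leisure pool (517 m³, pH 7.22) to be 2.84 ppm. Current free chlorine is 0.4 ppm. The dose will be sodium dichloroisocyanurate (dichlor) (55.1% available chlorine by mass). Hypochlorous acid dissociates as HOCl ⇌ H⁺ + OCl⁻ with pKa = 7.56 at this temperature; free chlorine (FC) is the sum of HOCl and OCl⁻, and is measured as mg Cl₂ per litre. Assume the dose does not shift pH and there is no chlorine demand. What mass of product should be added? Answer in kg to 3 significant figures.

3.51 kg

Volume: 517 m³ = 517,000 L.
[OCl⁻]/[HOCl] = 10^(pH − pKa) = 10^(7.22 − 7.56) = 0.4571; fraction as HOCl = 1/(1 + 0.4571) = 0.6863.
Free chlorine required for 2.84 ppm HOCl: 2.84 / 0.6863 = 4.138 ppm.
FC to add: 4.138 − 0.4 = 3.738 mg/L as Cl₂.
Cl₂ equivalent: 3.738 mg/L × 517,000 L = 1933 g.
Product at 55.1% available Cl: 1933 / 0.551 = 3507 g.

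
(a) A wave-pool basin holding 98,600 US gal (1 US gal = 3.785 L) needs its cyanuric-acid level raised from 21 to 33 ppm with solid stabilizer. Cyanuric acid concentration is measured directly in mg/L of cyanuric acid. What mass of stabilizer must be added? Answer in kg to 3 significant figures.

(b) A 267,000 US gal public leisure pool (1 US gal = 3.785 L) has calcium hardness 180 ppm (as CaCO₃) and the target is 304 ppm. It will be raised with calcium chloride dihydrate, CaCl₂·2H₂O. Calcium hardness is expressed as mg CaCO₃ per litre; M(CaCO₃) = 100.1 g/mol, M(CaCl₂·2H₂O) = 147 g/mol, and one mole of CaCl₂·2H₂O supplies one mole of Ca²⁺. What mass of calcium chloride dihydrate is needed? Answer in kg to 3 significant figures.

(a) Volume: 98,600 US gal × 3.785 L/gal = 373,201 L.
(a) CYA to add: (33 − 21) = 12 mg/L × 373,201 L = 4478 g cyanuric acid.

(b) Volume: 267,000 US gal × 3.785 L/gal = 1,010,595 L.
(b) Hardness to add: (304 − 180) = 124 mg/L as CaCO₃ × 1,010,595 L = 125,300 g as CaCO₃.
(b) Moles of Ca²⁺ (1 mol Ca²⁺ ≡ 1 mol CaCO₃): 125,300 / 100.1 g/mol = 1252 mol.
(b) Mass of CaCl₂·2H₂O: 1252 × 147 = 184,000 g.

(a) 4.48 kg; (b) 184 kg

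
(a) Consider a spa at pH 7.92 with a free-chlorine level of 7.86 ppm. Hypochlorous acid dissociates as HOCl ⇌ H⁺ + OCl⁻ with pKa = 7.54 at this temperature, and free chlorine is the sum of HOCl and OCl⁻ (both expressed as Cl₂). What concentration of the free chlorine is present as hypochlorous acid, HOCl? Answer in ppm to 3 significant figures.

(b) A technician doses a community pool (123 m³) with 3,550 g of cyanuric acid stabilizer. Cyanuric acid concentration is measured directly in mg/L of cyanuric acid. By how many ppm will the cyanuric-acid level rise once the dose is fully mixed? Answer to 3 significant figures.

(a) [OCl⁻]/[HOCl] = 10^(pH − pKa) = 10^(7.92 − 7.54) = 10^0.38 = 2.399.
(a) Fraction as HOCl = 1 / (1 + 2.399) = 0.2942.
(a) HOCl = 0.2942 × 7.86 ppm = 2.313 ppm.

(b) Volume: 123 m³ = 123,000 L.
(b) Rise: 3,550 g / 123,000 L × 1000 = 28.86 mg/L.

(a) 2.31 ppm; (b) 28.9 ppm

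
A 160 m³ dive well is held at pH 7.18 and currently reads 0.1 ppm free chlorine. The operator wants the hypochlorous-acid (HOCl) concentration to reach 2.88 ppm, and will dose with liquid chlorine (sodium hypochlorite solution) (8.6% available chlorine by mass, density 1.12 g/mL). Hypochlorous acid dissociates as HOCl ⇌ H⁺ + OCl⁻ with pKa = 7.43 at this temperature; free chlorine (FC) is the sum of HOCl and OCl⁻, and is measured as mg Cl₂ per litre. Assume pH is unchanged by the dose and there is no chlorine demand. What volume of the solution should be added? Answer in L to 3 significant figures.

7.31 L

Volume: 160 m³ = 160,000 L.
[OCl⁻]/[HOCl] = 10^(pH − pKa) = 10^(7.18 − 7.43) = 0.5623; fraction as HOCl = 1/(1 + 0.5623) = 0.6401.
Free chlorine required for 2.88 ppm HOCl: 2.88 / 0.6401 = 4.5 ppm.
FC to add: 4.5 − 0.1 = 4.4 mg/L as Cl₂.
Cl₂ equivalent: 4.4 mg/L × 160,000 L = 703.9 g.
Product at 8.6% available Cl: 703.9 / 0.086 = 8185 g.
Volume: 8185 g ÷ 1.12 g/mL = 7308 mL.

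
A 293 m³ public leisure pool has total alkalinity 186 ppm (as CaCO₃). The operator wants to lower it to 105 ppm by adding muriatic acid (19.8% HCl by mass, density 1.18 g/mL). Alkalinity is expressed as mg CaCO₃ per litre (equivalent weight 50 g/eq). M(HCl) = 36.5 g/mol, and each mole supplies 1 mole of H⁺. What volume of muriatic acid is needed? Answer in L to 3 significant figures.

74.2 L

Volume: 293 m³ = 293,000 L.
Alkalinity to neutralize: (186 − 105) = 81 mg/L as CaCO₃ × 293,000 L = 23,730 g as CaCO₃.
Equivalents of H⁺ required: 23,730 ÷ 50 g/eq = 474.7 eq = 474.7 mol HCl.
Mass of HCl: 474.7 × 36.5 = 17,330 g.
Mass of 19.8% solution: 17,330 / 0.198 = 87,500 g.
Volume: 87,500 g ÷ 1.18 g/mL = 74,150 mL.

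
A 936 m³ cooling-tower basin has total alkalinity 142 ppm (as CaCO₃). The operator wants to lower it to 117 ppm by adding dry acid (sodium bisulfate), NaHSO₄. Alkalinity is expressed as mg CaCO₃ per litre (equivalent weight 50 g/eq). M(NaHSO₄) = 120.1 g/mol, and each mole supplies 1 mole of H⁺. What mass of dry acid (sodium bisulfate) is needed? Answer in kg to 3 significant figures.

56.2 kg

Volume: 936 m³ = 936,000 L.
Alkalinity to neutralize: (142 − 117) = 25 mg/L as CaCO₃ × 936,000 L = 23,400 g as CaCO₃.
Equivalents of H⁺ required: 23,400 ÷ 50 g/eq = 468 eq = 468 mol NaHSO₄.
Mass of NaHSO₄: 468 × 120.1 = 56,210 g.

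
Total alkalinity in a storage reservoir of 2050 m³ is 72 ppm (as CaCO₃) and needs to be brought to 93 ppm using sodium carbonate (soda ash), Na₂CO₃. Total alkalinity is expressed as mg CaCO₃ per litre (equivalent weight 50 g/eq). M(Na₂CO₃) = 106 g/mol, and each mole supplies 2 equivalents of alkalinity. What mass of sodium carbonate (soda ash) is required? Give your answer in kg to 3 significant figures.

45.6 kg

Volume: 2050 m³ = 2,050,000 L.
Alkalinity to add: (93 − 72) = 21 mg/L as CaCO₃ × 2,050,000 L = 43,050 g as CaCO₃.
Equivalents: 43,050 g ÷ 50 g/eq = 861 eq.
Each mole of Na₂CO₃ supplies 2 eq, so 861 / 2 = 430.5 mol.
Mass: 430.5 mol × 106 g/mol = 45,630 g.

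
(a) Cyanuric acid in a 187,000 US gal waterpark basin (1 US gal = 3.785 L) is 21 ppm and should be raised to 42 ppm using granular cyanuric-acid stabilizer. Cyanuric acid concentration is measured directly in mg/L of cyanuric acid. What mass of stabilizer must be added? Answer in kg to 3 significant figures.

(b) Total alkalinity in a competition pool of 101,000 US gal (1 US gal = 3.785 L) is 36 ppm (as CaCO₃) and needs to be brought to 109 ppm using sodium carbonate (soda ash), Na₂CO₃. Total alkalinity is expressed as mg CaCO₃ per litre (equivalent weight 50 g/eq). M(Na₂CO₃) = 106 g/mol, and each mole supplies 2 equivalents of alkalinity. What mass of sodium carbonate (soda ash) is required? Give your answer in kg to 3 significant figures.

(a) 14.9 kg; (b) 29.6 kg

(a) Volume: 187,000 US gal × 3.785 L/gal = 707,795 L.
(a) CYA to add: (42 − 21) = 21 mg/L × 707,795 L = 14,860 g cyanuric acid.

(b) Volume: 101,000 US gal × 3.785 L/gal = 382,285 L.
(b) Alkalinity to add: (109 − 36) = 73 mg/L as CaCO₃ × 382,285 L = 27,910 g as CaCO₃.
(b) Equivalents: 27,910 g ÷ 50 g/eq = 558.1 eq.
(b) Each mole of Na₂CO₃ supplies 2 eq, so 558.1 / 2 = 279.1 mol.
(b) Mass: 279.1 mol × 106 g/mol = 29,580 g.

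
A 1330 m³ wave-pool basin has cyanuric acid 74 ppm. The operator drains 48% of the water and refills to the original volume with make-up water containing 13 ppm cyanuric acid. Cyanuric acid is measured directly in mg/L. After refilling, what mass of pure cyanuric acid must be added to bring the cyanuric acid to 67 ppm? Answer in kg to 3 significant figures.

29.6 kg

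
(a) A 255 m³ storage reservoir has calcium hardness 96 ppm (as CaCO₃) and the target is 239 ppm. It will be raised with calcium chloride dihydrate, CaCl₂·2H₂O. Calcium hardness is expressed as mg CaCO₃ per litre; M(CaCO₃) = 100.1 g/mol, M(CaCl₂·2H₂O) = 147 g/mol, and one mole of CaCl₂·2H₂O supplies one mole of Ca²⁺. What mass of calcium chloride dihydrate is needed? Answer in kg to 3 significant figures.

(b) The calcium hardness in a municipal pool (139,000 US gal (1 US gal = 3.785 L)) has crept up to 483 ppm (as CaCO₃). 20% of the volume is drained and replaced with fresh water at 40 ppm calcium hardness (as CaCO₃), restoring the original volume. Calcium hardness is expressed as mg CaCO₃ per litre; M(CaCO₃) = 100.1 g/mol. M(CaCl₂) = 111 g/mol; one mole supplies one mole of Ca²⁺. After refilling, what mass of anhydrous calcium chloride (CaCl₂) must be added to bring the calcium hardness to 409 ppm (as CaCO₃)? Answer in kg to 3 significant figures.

(a) 53.6 kg; (b) 8.52 kg

(a) Volume: 255 m³ = 255,000 L.
(a) Hardness to add: (239 − 96) = 143 mg/L as CaCO₃ × 255,000 L = 36,460 g as CaCO₃.
(a) Moles of Ca²⁺ (1 mol Ca²⁺ ≡ 1 mol CaCO₃): 36,460 / 100.1 g/mol = 364.3 mol.
(a) Mass of CaCl₂·2H₂O: 364.3 × 147 = 53,550 g.

(b) Volume: 139,000 US gal × 3.785 L/gal = 526,115 L.
(b) After draining 20% and refilling: 483 × 0.80 + 40 × 0.20 = 394.4 ppm.
(b) Deficit to target: 409 − 394.4 = 14.6 mg/L.
(b) As CaCO₃: 14.6 mg/L × 526,115 L = 7681 g; ÷ 100.1 = 76.74 mol Ca²⁺.
(b) Mass: 76.74 × 111 = 8518 g.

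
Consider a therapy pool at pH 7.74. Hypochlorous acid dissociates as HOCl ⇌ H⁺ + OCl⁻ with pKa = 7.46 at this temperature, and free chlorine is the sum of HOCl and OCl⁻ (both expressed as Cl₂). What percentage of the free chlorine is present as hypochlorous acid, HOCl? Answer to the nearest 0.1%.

34.4%

[OCl⁻]/[HOCl] = 10^(pH − pKa) = 10^(7.74 − 7.46) = 10^0.28 = 1.905.
Fraction as HOCl = 1 / (1 + 1.905) = 0.3442.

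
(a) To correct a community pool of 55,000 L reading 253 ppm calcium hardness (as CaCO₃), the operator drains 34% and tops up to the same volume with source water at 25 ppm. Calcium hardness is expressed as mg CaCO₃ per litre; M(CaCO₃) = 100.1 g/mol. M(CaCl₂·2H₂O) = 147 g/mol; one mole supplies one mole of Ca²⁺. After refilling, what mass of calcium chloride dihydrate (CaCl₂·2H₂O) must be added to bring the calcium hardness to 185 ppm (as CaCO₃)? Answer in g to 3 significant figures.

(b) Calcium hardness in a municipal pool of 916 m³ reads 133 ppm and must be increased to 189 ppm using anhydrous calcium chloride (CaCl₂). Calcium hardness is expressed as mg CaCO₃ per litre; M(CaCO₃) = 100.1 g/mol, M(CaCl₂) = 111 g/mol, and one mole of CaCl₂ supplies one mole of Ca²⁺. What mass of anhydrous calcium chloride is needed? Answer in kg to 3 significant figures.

(a) 769 g; (b) 56.9 kg

(a) After draining 34% and refilling: 253 × 0.66 + 25 × 0.34 = 175.48 ppm.
(a) Deficit to target: 185 − 175.48 = 9.52 mg/L.
(a) As CaCO₃: 9.52 mg/L × 55,000 L = 523.6 g; ÷ 100.1 = 5.231 mol Ca²⁺.
(a) Mass: 5.231 × 147 = 768.9 g.

(b) Volume: 916 m³ = 916,000 L.
(b) Hardness to add: (189 − 133) = 56 mg/L as CaCO₃ × 916,000 L = 51,300 g as CaCO₃.
(b) Moles of Ca²⁺ (1 mol Ca²⁺ ≡ 1 mol CaCO₃): 51,300 / 100.1 g/mol = 512.4 mol.
(b) Mass of CaCl₂: 512.4 × 111 = 56,880 g.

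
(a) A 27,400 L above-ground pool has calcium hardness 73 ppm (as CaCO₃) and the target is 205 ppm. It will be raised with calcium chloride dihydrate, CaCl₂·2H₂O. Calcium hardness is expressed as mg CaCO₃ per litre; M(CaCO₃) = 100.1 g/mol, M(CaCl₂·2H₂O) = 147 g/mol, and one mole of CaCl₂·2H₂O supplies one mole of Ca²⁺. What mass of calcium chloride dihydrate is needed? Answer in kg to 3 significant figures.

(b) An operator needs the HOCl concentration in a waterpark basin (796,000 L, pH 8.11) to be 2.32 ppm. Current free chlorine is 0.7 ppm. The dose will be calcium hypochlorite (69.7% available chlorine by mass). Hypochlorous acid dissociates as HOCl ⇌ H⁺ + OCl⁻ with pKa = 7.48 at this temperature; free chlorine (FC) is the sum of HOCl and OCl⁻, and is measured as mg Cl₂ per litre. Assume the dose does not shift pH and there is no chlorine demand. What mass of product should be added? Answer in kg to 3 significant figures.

(a) 5.31 kg; (b) 13.2 kg

(a) Hardness to add: (205 − 73) = 132 mg/L as CaCO₃ × 27,400 L = 3617 g as CaCO₃.
(a) Moles of Ca²⁺ (1 mol Ca²⁺ ≡ 1 mol CaCO₃): 3617 / 100.1 g/mol = 36.13 mol.
(a) Mass of CaCl₂·2H₂O: 36.13 × 147 = 5311 g.

(b) [OCl⁻]/[HOCl] = 10^(pH − pKa) = 10^(8.11 − 7.48) = 4.266; fraction as HOCl = 1/(1 + 4.266) = 0.1899.
(b) Free chlorine required for 2.32 ppm HOCl: 2.32 / 0.1899 = 12.22 ppm.
(b) FC to add: 12.22 − 0.7 = 11.52 mg/L as Cl₂.
(b) Cl₂ equivalent: 11.52 mg/L × 796,000 L = 9167 g.
(b) Product at 69.7% available Cl: 9167 / 0.697 = 13,150 g.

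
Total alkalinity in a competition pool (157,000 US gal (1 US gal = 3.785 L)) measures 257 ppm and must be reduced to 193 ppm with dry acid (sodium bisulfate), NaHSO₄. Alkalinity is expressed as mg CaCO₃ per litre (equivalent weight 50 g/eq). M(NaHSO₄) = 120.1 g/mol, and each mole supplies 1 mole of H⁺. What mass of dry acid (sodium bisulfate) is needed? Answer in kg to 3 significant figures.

Volume: 157,000 US gal × 3.785 L/gal = 594,245 L.
Alkalinity to neutralize: (257 − 193) = 64 mg/L as CaCO₃ × 594,245 L = 38,030 g as CaCO₃.
Equivalents of H⁺ required: 38,030 ÷ 50 g/eq = 760.6 eq = 760.6 mol NaHSO₄.
Mass of NaHSO₄: 760.6 × 120.1 = 91,350 g.

91.4 kg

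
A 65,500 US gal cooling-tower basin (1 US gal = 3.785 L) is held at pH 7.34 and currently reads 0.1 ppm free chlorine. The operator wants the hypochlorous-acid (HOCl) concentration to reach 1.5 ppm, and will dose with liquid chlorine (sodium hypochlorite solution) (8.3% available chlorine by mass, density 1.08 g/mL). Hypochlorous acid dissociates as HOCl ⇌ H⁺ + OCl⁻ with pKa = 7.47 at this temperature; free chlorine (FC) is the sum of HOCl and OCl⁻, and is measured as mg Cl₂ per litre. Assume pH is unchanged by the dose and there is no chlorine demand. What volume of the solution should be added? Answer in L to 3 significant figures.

6.95 L

Volume: 65,500 US gal × 3.785 L/gal = 247,918 L.
[OCl⁻]/[HOCl] = 10^(pH − pKa) = 10^(7.34 − 7.47) = 0.7413; fraction as HOCl = 1/(1 + 0.7413) = 0.5743.
Free chlorine required for 1.5 ppm HOCl: 1.5 / 0.5743 = 2.612 ppm.
FC to add: 2.612 − 0.1 = 2.512 mg/L as Cl₂.
Cl₂ equivalent: 2.512 mg/L × 247,918 L = 622.8 g.
Product at 8.3% available Cl: 622.8 / 0.083 = 7503 g.
Volume: 7503 g ÷ 1.08 g/mL = 6947 mL.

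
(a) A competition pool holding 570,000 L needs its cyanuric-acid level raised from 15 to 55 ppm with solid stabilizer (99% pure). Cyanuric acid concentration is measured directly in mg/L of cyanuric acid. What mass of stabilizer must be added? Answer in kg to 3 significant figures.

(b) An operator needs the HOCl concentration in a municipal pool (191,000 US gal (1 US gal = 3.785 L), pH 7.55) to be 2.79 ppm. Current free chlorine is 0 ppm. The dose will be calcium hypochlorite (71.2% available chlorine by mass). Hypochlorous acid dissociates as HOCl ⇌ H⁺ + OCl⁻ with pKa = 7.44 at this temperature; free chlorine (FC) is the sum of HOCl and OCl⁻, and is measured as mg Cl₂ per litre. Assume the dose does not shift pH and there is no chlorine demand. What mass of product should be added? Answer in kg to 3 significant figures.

(a) CYA to add: (55 − 15) = 40 mg/L × 570,000 L = 22,800 g cyanuric acid.
(a) At 99% purity: 22,800 / 0.99 = 23,030 g product.

(b) Volume: 191,000 US gal × 3.785 L/gal = 722,935 L.
(b) [OCl⁻]/[HOCl] = 10^(pH − pKa) = 10^(7.55 − 7.44) = 1.288; fraction as HOCl = 1/(1 + 1.288) = 0.437.
(b) Free chlorine required for 2.79 ppm HOCl: 2.79 / 0.437 = 6.384 ppm.
(b) FC to add: 6.384 − 0 = 6.384 mg/L as Cl₂.
(b) Cl₂ equivalent: 6.384 mg/L × 722,935 L = 4615 g.
(b) Product at 71.2% available Cl: 4615 / 0.712 = 6482 g.

(a) 23.0 kg; (b) 6.48 kg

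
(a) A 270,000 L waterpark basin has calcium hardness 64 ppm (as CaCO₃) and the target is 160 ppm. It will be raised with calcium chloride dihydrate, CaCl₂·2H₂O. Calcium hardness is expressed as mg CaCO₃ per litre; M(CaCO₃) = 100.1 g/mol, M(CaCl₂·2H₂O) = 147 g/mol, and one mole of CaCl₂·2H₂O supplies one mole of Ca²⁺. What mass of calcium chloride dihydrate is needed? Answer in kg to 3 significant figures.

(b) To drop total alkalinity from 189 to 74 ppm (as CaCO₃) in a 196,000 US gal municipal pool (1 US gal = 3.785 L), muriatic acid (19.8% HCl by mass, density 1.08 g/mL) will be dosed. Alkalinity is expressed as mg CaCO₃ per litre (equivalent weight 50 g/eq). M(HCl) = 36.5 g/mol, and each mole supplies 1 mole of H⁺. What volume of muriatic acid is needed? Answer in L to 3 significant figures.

(a) 38.1 kg; (b) 291 L

(a) Hardness to add: (160 − 64) = 96 mg/L as CaCO₃ × 270,000 L = 25,920 g as CaCO₃.
(a) Moles of Ca²⁺ (1 mol Ca²⁺ ≡ 1 mol CaCO₃): 25,920 / 100.1 g/mol = 258.9 mol.
(a) Mass of CaCl₂·2H₂O: 258.9 × 147 = 38,060 g.

(b) Volume: 196,000 US gal × 3.785 L/gal = 741,860 L.
(b) Alkalinity to neutralize: (189 − 74) = 115 mg/L as CaCO₃ × 741,860 L = 85,310 g as CaCO₃.
(b) Equivalents of H⁺ required: 85,310 ÷ 50 g/eq = 1706 eq = 1706 mol HCl.
(b) Mass of HCl: 1706 × 36.5 = 62,280 g.
(b) Mass of 19.8% solution: 62,280 / 0.198 = 314,500 g.
(b) Volume: 314,500 g ÷ 1.08 g/mL = 291,200 mL.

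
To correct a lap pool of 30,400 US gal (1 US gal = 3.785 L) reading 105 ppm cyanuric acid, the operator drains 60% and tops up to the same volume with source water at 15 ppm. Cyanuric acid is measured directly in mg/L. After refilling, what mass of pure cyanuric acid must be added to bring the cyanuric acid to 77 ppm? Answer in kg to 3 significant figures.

2.99 kg

Volume: 30,400 US gal × 3.785 L/gal = 115,064 L.
After draining 60% and refilling: 105 × 0.40 + 15 × 0.60 = 51 ppm.
Deficit to target: 77 − 51 = 26 mg/L.
Mass: 26 mg/L × 115,064 L = 2992 g cyanuric acid.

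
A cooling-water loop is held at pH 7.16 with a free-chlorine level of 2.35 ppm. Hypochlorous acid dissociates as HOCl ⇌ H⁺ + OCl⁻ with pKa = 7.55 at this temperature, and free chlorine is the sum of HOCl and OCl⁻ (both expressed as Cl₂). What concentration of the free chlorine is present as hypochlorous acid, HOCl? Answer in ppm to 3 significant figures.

[OCl⁻]/[HOCl] = 10^(pH − pKa) = 10^(7.16 − 7.55) = 10^-0.39 = 0.4074.
Fraction as HOCl = 1 / (1 + 0.4074) = 0.7105.
HOCl = 0.7105 × 2.35 ppm = 1.67 ppm.

1.67 ppm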